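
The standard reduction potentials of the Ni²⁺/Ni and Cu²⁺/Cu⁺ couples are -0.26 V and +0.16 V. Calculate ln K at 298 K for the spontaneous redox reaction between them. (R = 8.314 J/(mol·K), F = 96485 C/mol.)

ln K = 32.7

E°_cell = +0.16 − (-0.26) = 0.42 V, with n = 2 electrons transferred.
At equilibrium E = 0, so the Nernst equation gives ln K = nFE°/RT = (2)(96485)(0.42)/((8.314)(298)) = 32.71.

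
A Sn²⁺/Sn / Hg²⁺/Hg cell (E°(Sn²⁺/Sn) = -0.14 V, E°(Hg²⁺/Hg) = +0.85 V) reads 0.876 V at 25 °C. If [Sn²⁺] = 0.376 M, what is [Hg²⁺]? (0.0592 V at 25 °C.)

From the Nernst equation, log Q = n(E° − E)/0.0592 = 2(0.99 − 0.876)/0.0592 = 3.851, so Q = 7100.
With Q = [Sn²⁺]/[Hg²⁺] and the known concentrations, [Hg²⁺] in the denominator gives [Hg²⁺] = 5.3 × 10^-5 M.

5.3 × 10^-5 M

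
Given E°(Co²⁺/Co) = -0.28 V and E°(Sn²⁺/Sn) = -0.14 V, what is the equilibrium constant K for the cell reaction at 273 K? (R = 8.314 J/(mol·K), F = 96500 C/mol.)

E°_cell = -0.14 − (-0.28) = 0.14 V, with n = 2 electrons transferred.
At equilibrium E = 0, so the Nernst equation gives ln K = nFE°/RT = (2)(96500)(0.14)/((8.314)(273)) = 11.90.
K = e^11.90 = 1.5 × 10^5.

1.5 × 10^5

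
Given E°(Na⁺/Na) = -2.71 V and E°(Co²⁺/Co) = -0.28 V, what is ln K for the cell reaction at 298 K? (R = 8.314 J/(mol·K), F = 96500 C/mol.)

ln K = 189.3

E°_cell = -0.28 − (-2.71) = 2.43 V, with n = 2 electrons transferred.
At equilibrium E = 0, so the Nernst equation gives ln K = nFE°/RT = (2)(96500)(2.43)/((8.314)(298)) = 189.29.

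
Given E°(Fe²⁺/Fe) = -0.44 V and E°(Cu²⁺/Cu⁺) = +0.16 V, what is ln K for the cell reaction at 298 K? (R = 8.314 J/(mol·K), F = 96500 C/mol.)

E°_cell = +0.16 − (-0.44) = 0.60 V, with n = 2 electrons transferred.
At equilibrium E = 0, so the Nernst equation gives ln K = nFE°/RT = (2)(96500)(0.60)/((8.314)(298)) = 46.74.

ln K = 46.7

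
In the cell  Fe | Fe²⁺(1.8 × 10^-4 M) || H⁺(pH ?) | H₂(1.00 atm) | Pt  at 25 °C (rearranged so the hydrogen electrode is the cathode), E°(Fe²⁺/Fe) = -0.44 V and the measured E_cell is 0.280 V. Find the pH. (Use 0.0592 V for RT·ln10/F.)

pH = 4.58

E°_cell = 0.44 V and n = 2.
log Q = n(E° − E)/0.0592 = 2×(0.44 − 0.280)/0.0592 = 5.405.
With Q = [Fe²⁺]·P(H₂) / [H⁺]^2, solving for [H⁺] gives log[H⁺] = -4.575, so pH = 4.58.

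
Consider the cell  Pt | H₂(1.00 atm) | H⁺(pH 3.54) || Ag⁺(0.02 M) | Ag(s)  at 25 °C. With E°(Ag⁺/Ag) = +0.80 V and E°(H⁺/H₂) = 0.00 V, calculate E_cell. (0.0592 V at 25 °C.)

The Ag⁺/Ag couple is the cathode, so E°_cell = 0.80 V; n = 2.
[H⁺] = 10^(−3.54) = 2.9 × 10^-4 M, and Q = [H⁺]^2 / ([Ag⁺]^2·P(H₂)) = 2.08 × 10^-4.
E = E° − (0.0592/2) log Q = 0.80 − (0.0592/2)(-3.682) = 0.909 V.

0.91 V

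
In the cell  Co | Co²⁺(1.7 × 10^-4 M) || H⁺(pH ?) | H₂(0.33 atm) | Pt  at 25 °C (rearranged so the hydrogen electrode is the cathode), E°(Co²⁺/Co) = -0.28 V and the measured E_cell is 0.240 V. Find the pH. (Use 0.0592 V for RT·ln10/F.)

pH = 2.80

E°_cell = 0.28 V and n = 2.
log Q = n(E° − E)/0.0592 = 2×(0.28 − 0.240)/0.0592 = 1.351.
With Q = [Co²⁺]·P(H₂) / [H⁺]^2, solving for [H⁺] gives log[H⁺] = -2.801, so pH = 2.80.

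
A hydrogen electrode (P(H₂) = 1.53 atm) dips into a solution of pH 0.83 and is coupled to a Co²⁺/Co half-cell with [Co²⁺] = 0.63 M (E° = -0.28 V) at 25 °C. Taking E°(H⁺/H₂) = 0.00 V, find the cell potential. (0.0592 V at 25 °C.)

The hydrogen couple is the cathode, so E°_cell = 0.28 V; n = 2.
[H⁺] = 10^(−0.83) = 0.15 M, and Q = [Co²⁺]·P(H₂) / [H⁺]^2 = 44.1.
E = E° − (0.0592/2) log Q = 0.28 − (0.0592/2)(1.644) = 0.231 V.

0.23 V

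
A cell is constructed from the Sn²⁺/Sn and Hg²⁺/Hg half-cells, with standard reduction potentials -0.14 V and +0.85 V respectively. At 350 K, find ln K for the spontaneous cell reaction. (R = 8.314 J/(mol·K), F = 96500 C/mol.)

ln K = 65.7

E°_cell = +0.85 − (-0.14) = 0.99 V, with n = 2 electrons transferred.
At equilibrium E = 0, so the Nernst equation gives ln K = nFE°/RT = (2)(96500)(0.99)/((8.314)(350)) = 65.66.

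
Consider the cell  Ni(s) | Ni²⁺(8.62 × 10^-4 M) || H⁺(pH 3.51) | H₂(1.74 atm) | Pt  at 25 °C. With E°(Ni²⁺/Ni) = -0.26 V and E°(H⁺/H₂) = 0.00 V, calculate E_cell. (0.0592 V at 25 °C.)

The hydrogen couple is the cathode, so E°_cell = 0.26 V; n = 2.
[H⁺] = 10^(−3.51) = 3.1 × 10^-4 M, and Q = [Ni²⁺]·P(H₂) / [H⁺]^2 = 1.57 × 10^4.
E = E° − (0.0592/2) log Q = 0.26 − (0.0592/2)(4.196) = 0.136 V.

0.14 V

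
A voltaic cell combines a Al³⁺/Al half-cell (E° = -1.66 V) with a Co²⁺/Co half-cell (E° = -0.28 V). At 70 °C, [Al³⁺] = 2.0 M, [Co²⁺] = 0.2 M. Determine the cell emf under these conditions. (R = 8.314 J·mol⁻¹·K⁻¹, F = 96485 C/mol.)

1.35 V

The Co²⁺/Co couple has the higher reduction potential and acts as the cathode, so E°_cell = -0.28 − (-1.66) = 1.38 V.
Balancing electrons gives n = 6; the reaction quotient is Q = [Al³⁺]^2/[Co²⁺]^3 = 500.
E = E° − (RT/nF) ln Q = 1.38 − (8.314×343)/(6×96485) × (6.215) = 1.380 − 0.031 = 1.349 V.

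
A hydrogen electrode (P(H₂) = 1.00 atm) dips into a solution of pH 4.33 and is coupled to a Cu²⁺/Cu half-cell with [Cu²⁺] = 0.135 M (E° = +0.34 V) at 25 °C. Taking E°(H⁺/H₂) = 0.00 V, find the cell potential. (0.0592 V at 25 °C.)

0.57 V

The Cu²⁺/Cu couple is the cathode, so E°_cell = 0.34 V; n = 2.
[H⁺] = 10^(−4.33) = 4.7 × 10^-5 M, and Q = [H⁺]^2 / ([Cu²⁺]·P(H₂)) = 1.62 × 10^-8.
E = E° − (0.0592/2) log Q = 0.34 − (0.0592/2)(-7.790) = 0.571 V.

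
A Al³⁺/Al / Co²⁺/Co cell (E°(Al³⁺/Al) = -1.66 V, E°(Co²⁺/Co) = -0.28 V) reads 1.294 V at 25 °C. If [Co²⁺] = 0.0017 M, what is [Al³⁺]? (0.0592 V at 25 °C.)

From the Nernst equation, log Q = n(E° − E)/0.0592 = 6(1.38 − 1.294)/0.0592 = 8.716, so Q = 5.2 × 10^8.
With Q = [Al³⁺]^2/[Co²⁺]^3 and the known concentrations, [Al³⁺]^2 in the numerator gives [Al³⁺] = 1.6 M.

1.6 M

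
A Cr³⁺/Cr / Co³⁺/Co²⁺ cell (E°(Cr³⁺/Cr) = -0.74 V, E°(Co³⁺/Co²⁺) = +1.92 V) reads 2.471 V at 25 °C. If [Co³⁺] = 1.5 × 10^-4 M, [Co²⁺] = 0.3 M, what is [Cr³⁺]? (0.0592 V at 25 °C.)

0.47 M

From the Nernst equation, log Q = n(E° − E)/0.0592 = 3(2.66 − 2.471)/0.0592 = 9.578, so Q = 3.78 × 10^9.
With Q = [Cr³⁺]·[Co²⁺]^3/[Co³⁺]^3 and the known concentrations, [Cr³⁺] in the numerator gives [Cr³⁺] = 0.47 M.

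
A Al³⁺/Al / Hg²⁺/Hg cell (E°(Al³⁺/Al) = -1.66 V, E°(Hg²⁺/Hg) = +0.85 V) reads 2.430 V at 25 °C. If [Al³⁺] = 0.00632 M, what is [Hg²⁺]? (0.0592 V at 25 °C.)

6.8 × 10^-5 M

From the Nernst equation, log Q = n(E° − E)/0.0592 = 6(2.51 − 2.430)/0.0592 = 8.108, so Q = 1.28 × 10^8.
With Q = [Al³⁺]^2/[Hg²⁺]^3 and the known concentrations, [Hg²⁺]^3 in the denominator gives [Hg²⁺] = 6.8 × 10^-5 M.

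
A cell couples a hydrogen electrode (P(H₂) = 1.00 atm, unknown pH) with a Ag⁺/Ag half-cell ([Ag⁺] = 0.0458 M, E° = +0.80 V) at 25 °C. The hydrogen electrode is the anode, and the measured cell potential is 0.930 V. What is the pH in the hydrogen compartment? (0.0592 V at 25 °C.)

E°_cell = 0.80 V and n = 2.
log Q = n(E° − E)/0.0592 = 2×(0.80 − 0.930)/0.0592 = -4.392.
With Q = [H⁺]^2 / ([Ag⁺]^2·P(H₂)), solving for [H⁺] gives log[H⁺] = -3.535, so pH = 3.54.

pH = 3.54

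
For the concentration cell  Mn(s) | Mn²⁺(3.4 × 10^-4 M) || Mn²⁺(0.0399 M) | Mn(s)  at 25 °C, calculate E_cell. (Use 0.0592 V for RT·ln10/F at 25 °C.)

Both half-cells are Mn²⁺/Mn, so E°_cell = 0. The concentrated side is the cathode; the cell reaction moves Mn²⁺ from high to low concentration with n = 2.
Q = [Mn²⁺]_dilute/[Mn²⁺]_conc = 3.4 × 10^-4/0.0399 = 0.00852.
E = 0 − (0.0592/2) log Q = −(0.0592/2)(-2.069) = 0.0612 V.

0.061 V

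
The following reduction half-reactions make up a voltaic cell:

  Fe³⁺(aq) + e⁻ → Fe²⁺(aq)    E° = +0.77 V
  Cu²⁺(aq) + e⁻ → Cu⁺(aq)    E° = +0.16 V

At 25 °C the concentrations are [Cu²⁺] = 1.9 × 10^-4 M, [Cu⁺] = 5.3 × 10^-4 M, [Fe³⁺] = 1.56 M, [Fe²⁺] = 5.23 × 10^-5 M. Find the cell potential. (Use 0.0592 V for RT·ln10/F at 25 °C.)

The Fe³⁺/Fe²⁺ couple has the higher reduction potential and acts as the cathode, so E°_cell = +0.77 − (+0.16) = 0.61 V.
Balancing electrons gives n = 1; the reaction quotient is Q = [Cu²⁺]·[Fe²⁺]/([Cu⁺]·[Fe³⁺]) = 1.2 × 10^-5.
At 25 °C, E = E° − (0.0592/n) log Q = 0.61 − (0.0592/1)(-4.920) = 0.610 + 0.291 = 0.901 V.

0.901 V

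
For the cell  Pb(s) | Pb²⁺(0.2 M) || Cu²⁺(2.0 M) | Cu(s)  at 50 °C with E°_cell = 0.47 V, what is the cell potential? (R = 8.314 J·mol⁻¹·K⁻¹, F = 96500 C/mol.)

0.502 V

Balancing electrons gives n = 2; the reaction quotient is Q = [Pb²⁺]/[Cu²⁺] = 0.100.
E = E° − (RT/nF) ln Q = 0.47 − (8.314×323)/(2×96500) × (-2.303) = 0.470 + 0.032 = 0.502 V.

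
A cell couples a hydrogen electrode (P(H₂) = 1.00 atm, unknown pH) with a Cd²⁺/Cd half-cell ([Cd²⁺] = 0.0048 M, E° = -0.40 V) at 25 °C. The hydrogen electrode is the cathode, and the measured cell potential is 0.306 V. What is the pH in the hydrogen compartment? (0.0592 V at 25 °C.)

pH = 2.75

E°_cell = 0.40 V and n = 2.
log Q = n(E° − E)/0.0592 = 2×(0.40 − 0.306)/0.0592 = 3.176.
With Q = [Cd²⁺]·P(H₂) / [H⁺]^2, solving for [H⁺] gives log[H⁺] = -2.747, so pH = 2.75.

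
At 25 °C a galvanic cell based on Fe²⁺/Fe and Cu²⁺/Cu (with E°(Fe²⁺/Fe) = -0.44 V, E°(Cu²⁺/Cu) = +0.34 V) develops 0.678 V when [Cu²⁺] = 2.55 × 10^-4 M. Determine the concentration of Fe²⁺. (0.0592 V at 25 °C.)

From the Nernst equation, log Q = n(E° − E)/0.0592 = 2(0.78 − 0.678)/0.0592 = 3.446, so Q = 2790.
With Q = [Fe²⁺]/[Cu²⁺] and the known concentrations, [Fe²⁺] in the numerator gives [Fe²⁺] = 0.71 M.

0.71 M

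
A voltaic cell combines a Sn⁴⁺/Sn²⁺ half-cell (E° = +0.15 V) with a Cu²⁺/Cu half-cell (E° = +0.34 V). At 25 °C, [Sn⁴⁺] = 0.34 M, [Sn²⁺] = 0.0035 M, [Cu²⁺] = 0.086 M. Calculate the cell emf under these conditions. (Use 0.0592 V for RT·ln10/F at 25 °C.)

0.100 V

The Cu²⁺/Cu couple has the higher reduction potential and acts as the cathode, so E°_cell = +0.34 − (+0.15) = 0.19 V.
Balancing electrons gives n = 2; the reaction quotient is Q = [Sn⁴⁺]/([Sn²⁺]·[Cu²⁺]) = 1130.
At 25 °C, E = E° − (0.0592/n) log Q = 0.19 − (0.0592/2)(3.053) = 0.190 − 0.090 = 0.100 V.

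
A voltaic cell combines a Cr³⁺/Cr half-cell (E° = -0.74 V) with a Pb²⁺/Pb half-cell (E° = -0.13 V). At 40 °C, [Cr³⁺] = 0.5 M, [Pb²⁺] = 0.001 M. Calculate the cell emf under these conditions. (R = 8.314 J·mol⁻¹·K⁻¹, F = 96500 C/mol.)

0.523 V

The Pb²⁺/Pb couple has the higher reduction potential and acts as the cathode, so E°_cell = -0.13 − (-0.74) = 0.61 V.
Balancing electrons gives n = 6; the reaction quotient is Q = [Cr³⁺]^2/[Pb²⁺]^3 = 2.5 × 10^8.
E = E° − (RT/nF) ln Q = 0.61 − (8.314×313)/(6×96500) × (19.337) = 0.610 − 0.087 = 0.523 V.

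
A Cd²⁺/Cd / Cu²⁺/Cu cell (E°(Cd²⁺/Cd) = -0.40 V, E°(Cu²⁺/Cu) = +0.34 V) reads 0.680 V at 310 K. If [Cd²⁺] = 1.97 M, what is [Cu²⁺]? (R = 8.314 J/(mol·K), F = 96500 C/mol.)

0.022 M

From the Nernst equation, ln Q = nF(E° − E)/RT = 2×96500×(0.74 − 0.680)/(8.314×310) = 4.493, so Q = 89.4.
With Q = [Cd²⁺]/[Cu²⁺] and the known concentrations, [Cu²⁺] in the denominator gives [Cu²⁺] = 0.022 M.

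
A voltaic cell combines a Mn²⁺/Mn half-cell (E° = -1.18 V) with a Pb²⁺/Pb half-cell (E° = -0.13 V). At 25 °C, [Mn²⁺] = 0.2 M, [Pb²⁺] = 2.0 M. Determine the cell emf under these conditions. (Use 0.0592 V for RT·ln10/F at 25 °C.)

The Pb²⁺/Pb couple has the higher reduction potential and acts as the cathode, so E°_cell = -0.13 − (-1.18) = 1.05 V.
Balancing electrons gives n = 2; the reaction quotient is Q = [Mn²⁺]/[Pb²⁺] = 0.100.
At 25 °C, E = E° − (0.0592/n) log Q = 1.05 − (0.0592/2)(-1.000) = 1.050 + 0.030 = 1.080 V.

1.08 V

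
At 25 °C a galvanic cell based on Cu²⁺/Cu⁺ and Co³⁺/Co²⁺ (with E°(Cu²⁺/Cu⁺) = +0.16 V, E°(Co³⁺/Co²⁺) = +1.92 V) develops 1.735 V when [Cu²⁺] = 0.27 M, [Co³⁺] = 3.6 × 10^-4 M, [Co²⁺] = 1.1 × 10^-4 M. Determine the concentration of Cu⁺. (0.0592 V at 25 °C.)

From the Nernst equation, log Q = n(E° − E)/0.0592 = 1(1.76 − 1.735)/0.0592 = 0.422, so Q = 2.64.
With Q = [Cu²⁺]·[Co²⁺]/([Cu⁺]·[Co³⁺]) and the known concentrations, [Cu⁺] in the denominator gives [Cu⁺] = 0.031 M.

0.031 M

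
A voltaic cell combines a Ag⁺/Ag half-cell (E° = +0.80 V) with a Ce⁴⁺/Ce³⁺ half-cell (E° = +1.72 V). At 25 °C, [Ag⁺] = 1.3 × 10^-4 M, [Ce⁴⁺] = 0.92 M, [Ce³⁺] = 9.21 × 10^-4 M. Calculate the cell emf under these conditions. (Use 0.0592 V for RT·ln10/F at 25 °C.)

The Ce⁴⁺/Ce³⁺ couple has the higher reduction potential and acts as the cathode, so E°_cell = +1.72 − (+0.80) = 0.92 V.
Balancing electrons gives n = 1; the reaction quotient is Q = [Ag⁺]·[Ce³⁺]/[Ce⁴⁺] = 1.3 × 10^-7.
At 25 °C, E = E° − (0.0592/n) log Q = 0.92 − (0.0592/1)(-6.886) = 0.920 + 0.408 = 1.328 V.

1.33 V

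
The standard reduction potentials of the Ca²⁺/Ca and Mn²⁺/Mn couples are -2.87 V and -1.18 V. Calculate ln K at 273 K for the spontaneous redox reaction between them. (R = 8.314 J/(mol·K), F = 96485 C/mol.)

ln K = 143.7

E°_cell = -1.18 − (-2.87) = 1.69 V, with n = 2 electrons transferred.
At equilibrium E = 0, so the Nernst equation gives ln K = nFE°/RT = (2)(96485)(1.69)/((8.314)(273)) = 143.68.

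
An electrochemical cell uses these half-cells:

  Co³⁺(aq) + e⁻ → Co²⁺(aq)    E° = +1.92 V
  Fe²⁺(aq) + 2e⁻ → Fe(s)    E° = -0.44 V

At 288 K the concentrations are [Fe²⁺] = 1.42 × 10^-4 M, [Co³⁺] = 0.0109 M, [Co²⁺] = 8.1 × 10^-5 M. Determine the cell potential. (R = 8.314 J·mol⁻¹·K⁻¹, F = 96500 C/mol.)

The Co³⁺/Co²⁺ couple has the higher reduction potential and acts as the cathode, so E°_cell = +1.92 − (-0.44) = 2.36 V.
Balancing electrons gives n = 2; the reaction quotient is Q = [Fe²⁺]·[Co²⁺]^2/[Co³⁺]^2 = 7.84 × 10^-9.
E = E° − (RT/nF) ln Q = 2.36 − (8.314×288)/(2×96500) × (-18.664) = 2.360 + 0.232 = 2.592 V.

2.59 V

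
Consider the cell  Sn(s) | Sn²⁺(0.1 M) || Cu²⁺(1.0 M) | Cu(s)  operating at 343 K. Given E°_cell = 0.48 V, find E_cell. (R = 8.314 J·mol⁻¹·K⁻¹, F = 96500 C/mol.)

Balancing electrons gives n = 2; the reaction quotient is Q = [Sn²⁺]/[Cu²⁺] = 0.100.
E = E° − (RT/nF) ln Q = 0.48 − (8.314×343)/(2×96500) × (-2.303) = 0.480 + 0.034 = 0.514 V.

0.514 V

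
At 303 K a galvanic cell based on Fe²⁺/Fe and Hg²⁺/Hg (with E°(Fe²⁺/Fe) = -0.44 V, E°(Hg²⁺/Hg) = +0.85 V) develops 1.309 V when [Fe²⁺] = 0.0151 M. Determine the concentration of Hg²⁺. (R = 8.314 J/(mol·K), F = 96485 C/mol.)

0.065 M

From the Nernst equation, ln Q = nF(E° − E)/RT = 2×96485×(1.29 − 1.309)/(8.314×303) = -1.455, so Q = 0.233.
With Q = [Fe²⁺]/[Hg²⁺] and the known concentrations, [Hg²⁺] in the denominator gives [Hg²⁺] = 0.065 M.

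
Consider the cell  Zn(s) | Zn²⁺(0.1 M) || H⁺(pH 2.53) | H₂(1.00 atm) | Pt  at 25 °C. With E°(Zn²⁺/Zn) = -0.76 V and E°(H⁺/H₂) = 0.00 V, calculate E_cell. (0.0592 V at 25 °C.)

The hydrogen couple is the cathode, so E°_cell = 0.76 V; n = 2.
[H⁺] = 10^(−2.53) = 0.0030 M, and Q = [Zn²⁺]·P(H₂) / [H⁺]^2 = 1.15 × 10^4.
E = E° − (0.0592/2) log Q = 0.76 − (0.0592/2)(4.060) = 0.640 V.

0.64 V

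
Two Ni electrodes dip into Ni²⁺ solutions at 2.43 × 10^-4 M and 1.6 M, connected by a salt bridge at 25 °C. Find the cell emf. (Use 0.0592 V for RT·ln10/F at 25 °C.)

0.11 V

Both half-cells are Ni²⁺/Ni, so E°_cell = 0. The concentrated side is the cathode; the cell reaction moves Ni²⁺ from high to low concentration with n = 2.
Q = [Ni²⁺]_dilute/[Ni²⁺]_conc = 2.43 × 10^-4/1.6 = 1.52 × 10^-4.
E = 0 − (0.0592/2) log Q = −(0.0592/2)(-3.819) = 0.1130 V.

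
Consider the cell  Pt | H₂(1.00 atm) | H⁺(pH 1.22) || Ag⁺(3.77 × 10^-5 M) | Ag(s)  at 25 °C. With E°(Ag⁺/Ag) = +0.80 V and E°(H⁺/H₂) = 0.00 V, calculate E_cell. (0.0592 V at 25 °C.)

0.61 V

The Ag⁺/Ag couple is the cathode, so E°_cell = 0.80 V; n = 2.
[H⁺] = 10^(−1.22) = 0.060 M, and Q = [H⁺]^2 / ([Ag⁺]^2·P(H₂)) = 2.55 × 10^6.
E = E° − (0.0592/2) log Q = 0.80 − (0.0592/2)(6.407) = 0.610 V.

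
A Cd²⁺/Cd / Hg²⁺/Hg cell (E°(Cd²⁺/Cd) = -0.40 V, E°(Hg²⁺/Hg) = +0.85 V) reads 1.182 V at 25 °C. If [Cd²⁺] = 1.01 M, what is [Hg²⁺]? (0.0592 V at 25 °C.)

0.0051 M

From the Nernst equation, log Q = n(E° − E)/0.0592 = 2(1.25 − 1.182)/0.0592 = 2.297, so Q = 198.
With Q = [Cd²⁺]/[Hg²⁺] and the known concentrations, [Hg²⁺] in the denominator gives [Hg²⁺] = 0.0051 M.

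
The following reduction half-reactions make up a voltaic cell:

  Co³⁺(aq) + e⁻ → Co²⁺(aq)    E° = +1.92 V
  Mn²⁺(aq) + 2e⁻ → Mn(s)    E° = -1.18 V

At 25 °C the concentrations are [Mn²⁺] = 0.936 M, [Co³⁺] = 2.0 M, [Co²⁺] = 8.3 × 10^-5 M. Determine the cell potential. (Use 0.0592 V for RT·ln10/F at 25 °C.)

3.36 V

The Co³⁺/Co²⁺ couple has the higher reduction potential and acts as the cathode, so E°_cell = +1.92 − (-1.18) = 3.10 V.
Balancing electrons gives n = 2; the reaction quotient is Q = [Mn²⁺]·[Co²⁺]^2/[Co³⁺]^2 = 1.61 × 10^-9.
At 25 °C, E = E° − (0.0592/n) log Q = 3.10 − (0.0592/2)(-8.793) = 3.100 + 0.260 = 3.360 V.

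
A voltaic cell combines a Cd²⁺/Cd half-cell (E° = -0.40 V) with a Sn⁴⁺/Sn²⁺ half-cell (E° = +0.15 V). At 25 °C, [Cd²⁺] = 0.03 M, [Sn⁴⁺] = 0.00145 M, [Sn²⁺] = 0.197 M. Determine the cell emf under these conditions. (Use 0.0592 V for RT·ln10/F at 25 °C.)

0.532 V

The Sn⁴⁺/Sn²⁺ couple has the higher reduction potential and acts as the cathode, so E°_cell = +0.15 − (-0.40) = 0.55 V.
Balancing electrons gives n = 2; the reaction quotient is Q = [Cd²⁺]·[Sn²⁺]/[Sn⁴⁺] = 4.08.
At 25 °C, E = E° − (0.0592/n) log Q = 0.55 − (0.0592/2)(0.610) = 0.550 − 0.018 = 0.532 V.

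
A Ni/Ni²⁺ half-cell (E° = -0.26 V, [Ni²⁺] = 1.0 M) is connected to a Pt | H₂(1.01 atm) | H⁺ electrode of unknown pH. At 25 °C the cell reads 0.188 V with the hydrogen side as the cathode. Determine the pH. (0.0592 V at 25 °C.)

E°_cell = 0.26 V and n = 2.
log Q = n(E° − E)/0.0592 = 2×(0.26 − 0.188)/0.0592 = 2.432.
With Q = [Ni²⁺]·P(H₂) / [H⁺]^2, solving for [H⁺] gives log[H⁺] = -1.214, so pH = 1.21.

pH = 1.21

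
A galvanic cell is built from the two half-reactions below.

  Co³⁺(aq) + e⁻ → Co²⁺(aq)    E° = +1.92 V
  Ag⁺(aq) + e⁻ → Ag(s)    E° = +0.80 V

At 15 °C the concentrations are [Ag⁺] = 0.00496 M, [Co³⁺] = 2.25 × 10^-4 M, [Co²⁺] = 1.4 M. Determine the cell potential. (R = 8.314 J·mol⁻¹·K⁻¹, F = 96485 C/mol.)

1.03 V

The Co³⁺/Co²⁺ couple has the higher reduction potential and acts as the cathode, so E°_cell = +1.92 − (+0.80) = 1.12 V.
Balancing electrons gives n = 1; the reaction quotient is Q = [Ag⁺]·[Co²⁺]/[Co³⁺] = 30.9.
E = E° − (RT/nF) ln Q = 1.12 − (8.314×288)/(1×96485) × (3.430) = 1.120 − 0.085 = 1.035 V.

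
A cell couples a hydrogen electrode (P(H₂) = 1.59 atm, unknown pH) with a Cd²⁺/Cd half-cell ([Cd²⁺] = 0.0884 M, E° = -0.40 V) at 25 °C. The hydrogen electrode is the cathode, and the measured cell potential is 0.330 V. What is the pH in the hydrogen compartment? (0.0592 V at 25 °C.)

E°_cell = 0.40 V and n = 2.
log Q = n(E° − E)/0.0592 = 2×(0.40 − 0.330)/0.0592 = 2.365.
With Q = [Cd²⁺]·P(H₂) / [H⁺]^2, solving for [H⁺] gives log[H⁺] = -1.609, so pH = 1.61.

pH = 1.61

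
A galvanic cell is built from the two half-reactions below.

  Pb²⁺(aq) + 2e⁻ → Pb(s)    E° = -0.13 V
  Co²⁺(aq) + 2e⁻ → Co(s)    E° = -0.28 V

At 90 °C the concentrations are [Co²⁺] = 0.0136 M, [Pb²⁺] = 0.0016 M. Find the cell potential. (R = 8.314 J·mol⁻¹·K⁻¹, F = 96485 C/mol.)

The Pb²⁺/Pb couple has the higher reduction potential and acts as the cathode, so E°_cell = -0.13 − (-0.28) = 0.15 V.
Balancing electrons gives n = 2; the reaction quotient is Q = [Co²⁺]/[Pb²⁺] = 8.50.
E = E° − (RT/nF) ln Q = 0.15 − (8.314×363)/(2×96485) × (2.140) = 0.150 − 0.033 = 0.117 V.

0.117 V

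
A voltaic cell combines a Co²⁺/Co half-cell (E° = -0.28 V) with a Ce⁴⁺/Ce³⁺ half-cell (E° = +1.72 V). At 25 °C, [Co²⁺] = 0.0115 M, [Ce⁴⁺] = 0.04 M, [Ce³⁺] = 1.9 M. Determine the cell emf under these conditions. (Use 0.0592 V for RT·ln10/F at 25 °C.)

The Ce⁴⁺/Ce³⁺ couple has the higher reduction potential and acts as the cathode, so E°_cell = +1.72 − (-0.28) = 2.00 V.
Balancing electrons gives n = 2; the reaction quotient is Q = [Co²⁺]·[Ce³⁺]^2/[Ce⁴⁺]^2 = 25.9.
At 25 °C, E = E° − (0.0592/n) log Q = 2.00 − (0.0592/2)(1.414) = 2.000 − 0.042 = 1.958 V.

1.96 V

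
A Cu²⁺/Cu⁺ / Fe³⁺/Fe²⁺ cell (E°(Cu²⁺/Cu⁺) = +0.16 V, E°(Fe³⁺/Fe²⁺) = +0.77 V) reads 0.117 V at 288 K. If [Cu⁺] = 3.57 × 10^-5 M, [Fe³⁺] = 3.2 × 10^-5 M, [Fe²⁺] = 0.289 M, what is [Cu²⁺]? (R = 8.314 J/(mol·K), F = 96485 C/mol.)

From the Nernst equation, ln Q = nF(E° − E)/RT = 1×96485×(0.61 − 0.117)/(8.314×288) = 19.866, so Q = 4.24 × 10^8.
With Q = [Cu²⁺]·[Fe²⁺]/([Cu⁺]·[Fe³⁺]) and the known concentrations, [Cu²⁺] in the numerator gives [Cu²⁺] = 1.7 M.

1.7 M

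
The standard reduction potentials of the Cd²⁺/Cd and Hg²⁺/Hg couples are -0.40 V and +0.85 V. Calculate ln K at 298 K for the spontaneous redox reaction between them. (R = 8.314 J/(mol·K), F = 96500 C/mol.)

E°_cell = +0.85 − (-0.40) = 1.25 V, with n = 2 electrons transferred.
At equilibrium E = 0, so the Nernst equation gives ln K = nFE°/RT = (2)(96500)(1.25)/((8.314)(298)) = 97.37.

ln K = 97.4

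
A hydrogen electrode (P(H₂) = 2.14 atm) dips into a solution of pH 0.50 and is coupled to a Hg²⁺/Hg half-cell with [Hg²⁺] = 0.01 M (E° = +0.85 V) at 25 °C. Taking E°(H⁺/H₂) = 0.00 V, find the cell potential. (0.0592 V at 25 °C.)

0.83 V

The Hg²⁺/Hg couple is the cathode, so E°_cell = 0.85 V; n = 2.
[H⁺] = 10^(−0.50) = 0.32 M, and Q = [H⁺]^2 / ([Hg²⁺]·P(H₂)) = 4.67.
E = E° − (0.0592/2) log Q = 0.85 − (0.0592/2)(0.670) = 0.830 V.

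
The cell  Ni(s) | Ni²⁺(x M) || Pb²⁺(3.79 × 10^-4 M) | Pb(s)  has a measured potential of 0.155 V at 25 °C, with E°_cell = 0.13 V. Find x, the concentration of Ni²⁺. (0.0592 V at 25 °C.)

5.4 × 10^-5 M

From the Nernst equation, log Q = n(E° − E)/0.0592 = 2(0.13 − 0.155)/0.0592 = -0.845, so Q = 0.143.
With Q = [Ni²⁺]/[Pb²⁺] and the known concentrations, [Ni²⁺] in the numerator gives [Ni²⁺] = 5.4 × 10^-5 M.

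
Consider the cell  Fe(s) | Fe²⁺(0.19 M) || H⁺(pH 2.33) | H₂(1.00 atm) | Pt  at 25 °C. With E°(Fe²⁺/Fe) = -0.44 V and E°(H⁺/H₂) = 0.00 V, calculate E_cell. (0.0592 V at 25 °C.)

The hydrogen couple is the cathode, so E°_cell = 0.44 V; n = 2.
[H⁺] = 10^(−2.33) = 0.0047 M, and Q = [Fe²⁺]·P(H₂) / [H⁺]^2 = 8680.
E = E° − (0.0592/2) log Q = 0.44 − (0.0592/2)(3.939) = 0.323 V.

0.32 V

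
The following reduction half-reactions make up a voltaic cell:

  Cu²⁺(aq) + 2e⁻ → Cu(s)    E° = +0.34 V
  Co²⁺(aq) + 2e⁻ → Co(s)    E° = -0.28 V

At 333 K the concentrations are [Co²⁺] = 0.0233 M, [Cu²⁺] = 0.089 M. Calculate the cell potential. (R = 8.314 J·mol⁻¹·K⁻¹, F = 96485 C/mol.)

The Cu²⁺/Cu couple has the higher reduction potential and acts as the cathode, so E°_cell = +0.34 − (-0.28) = 0.62 V.
Balancing electrons gives n = 2; the reaction quotient is Q = [Co²⁺]/[Cu²⁺] = 0.262.
E = E° − (RT/nF) ln Q = 0.62 − (8.314×333)/(2×96485) × (-1.340) = 0.620 + 0.019 = 0.639 V.

0.639 V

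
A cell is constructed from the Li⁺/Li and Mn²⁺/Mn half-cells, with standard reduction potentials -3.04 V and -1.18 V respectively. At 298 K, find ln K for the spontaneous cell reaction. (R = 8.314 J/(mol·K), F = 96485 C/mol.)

ln K = 144.9

E°_cell = -1.18 − (-3.04) = 1.86 V, with n = 2 electrons transferred.
At equilibrium E = 0, so the Nernst equation gives ln K = nFE°/RT = (2)(96485)(1.86)/((8.314)(298)) = 144.87.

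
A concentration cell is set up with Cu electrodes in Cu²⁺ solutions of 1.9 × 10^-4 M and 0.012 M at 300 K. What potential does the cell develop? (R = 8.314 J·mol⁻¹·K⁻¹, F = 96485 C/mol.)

Both half-cells are Cu²⁺/Cu, so E°_cell = 0. The concentrated side is the cathode; the cell reaction moves Cu²⁺ from high to low concentration with n = 2.
Q = [Cu²⁺]_dilute/[Cu²⁺]_conc = 1.9 × 10^-4/0.012 = 0.0158.
E = 0 − (RT/nF) ln Q = −((8.314×300)/(2×96485))(-4.146) = 0.0536 V.

0.054 V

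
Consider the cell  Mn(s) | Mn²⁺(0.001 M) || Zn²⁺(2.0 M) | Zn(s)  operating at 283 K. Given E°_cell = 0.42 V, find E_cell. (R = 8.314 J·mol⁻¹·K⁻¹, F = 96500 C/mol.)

Balancing electrons gives n = 2; the reaction quotient is Q = [Mn²⁺]/[Zn²⁺] = 5 × 10^-4.
E = E° − (RT/nF) ln Q = 0.42 − (8.314×283)/(2×96500) × (-7.601) = 0.420 + 0.093 = 0.513 V.

0.513 V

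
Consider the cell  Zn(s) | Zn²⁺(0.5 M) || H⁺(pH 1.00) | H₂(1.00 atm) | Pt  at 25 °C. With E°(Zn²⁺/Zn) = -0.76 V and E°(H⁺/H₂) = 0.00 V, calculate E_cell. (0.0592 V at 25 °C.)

0.71 V

The hydrogen couple is the cathode, so E°_cell = 0.76 V; n = 2.
[H⁺] = 10^(−1.00) = 0.10 M, and Q = [Zn²⁺]·P(H₂) / [H⁺]^2 = 50.0.
E = E° − (0.0592/2) log Q = 0.76 − (0.0592/2)(1.699) = 0.710 V.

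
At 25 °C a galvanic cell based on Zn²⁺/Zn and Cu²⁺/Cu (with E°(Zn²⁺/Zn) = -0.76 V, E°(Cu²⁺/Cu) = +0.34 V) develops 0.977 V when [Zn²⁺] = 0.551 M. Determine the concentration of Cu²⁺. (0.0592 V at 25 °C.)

From the Nernst equation, log Q = n(E° − E)/0.0592 = 2(1.10 − 0.977)/0.0592 = 4.155, so Q = 1.43 × 10^4.
With Q = [Zn²⁺]/[Cu²⁺] and the known concentrations, [Cu²⁺] in the denominator gives [Cu²⁺] = 3.9 × 10^-5 M.

3.9 × 10^-5 M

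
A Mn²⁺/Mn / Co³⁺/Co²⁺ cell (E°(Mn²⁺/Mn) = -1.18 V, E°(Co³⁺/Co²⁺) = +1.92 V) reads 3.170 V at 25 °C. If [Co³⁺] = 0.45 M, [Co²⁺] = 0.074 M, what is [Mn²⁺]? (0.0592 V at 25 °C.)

From the Nernst equation, log Q = n(E° − E)/0.0592 = 2(3.10 − 3.170)/0.0592 = -2.365, so Q = 0.00432.
With Q = [Mn²⁺]·[Co²⁺]^2/[Co³⁺]^2 and the known concentrations, [Mn²⁺] in the numerator gives [Mn²⁺] = 0.16 M.

0.16 M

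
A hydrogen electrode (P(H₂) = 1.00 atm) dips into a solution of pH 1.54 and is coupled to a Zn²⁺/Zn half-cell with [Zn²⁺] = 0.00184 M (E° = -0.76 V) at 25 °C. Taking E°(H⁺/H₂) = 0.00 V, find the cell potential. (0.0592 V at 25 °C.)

0.75 V

The hydrogen couple is the cathode, so E°_cell = 0.76 V; n = 2.
[H⁺] = 10^(−1.54) = 0.029 M, and Q = [Zn²⁺]·P(H₂) / [H⁺]^2 = 2.21.
E = E° − (0.0592/2) log Q = 0.76 − (0.0592/2)(0.345) = 0.750 V.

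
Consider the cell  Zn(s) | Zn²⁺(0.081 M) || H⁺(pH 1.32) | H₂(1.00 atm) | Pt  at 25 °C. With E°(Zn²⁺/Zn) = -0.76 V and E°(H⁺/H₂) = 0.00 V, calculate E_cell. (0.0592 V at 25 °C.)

The hydrogen couple is the cathode, so E°_cell = 0.76 V; n = 2.
[H⁺] = 10^(−1.32) = 0.048 M, and Q = [Zn²⁺]·P(H₂) / [H⁺]^2 = 35.4.
E = E° − (0.0592/2) log Q = 0.76 − (0.0592/2)(1.548) = 0.714 V.

0.71 V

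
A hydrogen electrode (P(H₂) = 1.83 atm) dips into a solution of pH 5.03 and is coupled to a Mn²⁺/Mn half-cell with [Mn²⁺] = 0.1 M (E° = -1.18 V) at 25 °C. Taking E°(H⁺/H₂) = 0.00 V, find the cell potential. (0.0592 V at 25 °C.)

The hydrogen couple is the cathode, so E°_cell = 1.18 V; n = 2.
[H⁺] = 10^(−5.03) = 9.3 × 10^-6 M, and Q = [Mn²⁺]·P(H₂) / [H⁺]^2 = 2.1 × 10^9.
E = E° − (0.0592/2) log Q = 1.18 − (0.0592/2)(9.322) = 0.904 V.

0.90 V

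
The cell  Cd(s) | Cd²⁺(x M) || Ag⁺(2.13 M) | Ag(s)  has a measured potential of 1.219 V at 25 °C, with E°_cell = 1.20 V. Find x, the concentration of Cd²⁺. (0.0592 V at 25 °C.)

From the Nernst equation, log Q = n(E° − E)/0.0592 = 2(1.20 − 1.219)/0.0592 = -0.642, so Q = 0.228.
With Q = [Cd²⁺]/[Ag⁺]^2 and the known concentrations, [Cd²⁺] in the numerator gives [Cd²⁺] = 1.0 M.

1.0 M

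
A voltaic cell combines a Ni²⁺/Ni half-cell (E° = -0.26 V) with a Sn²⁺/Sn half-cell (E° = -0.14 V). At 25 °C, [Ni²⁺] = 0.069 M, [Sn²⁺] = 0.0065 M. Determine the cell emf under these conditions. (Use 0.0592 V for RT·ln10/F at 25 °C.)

The Sn²⁺/Sn couple has the higher reduction potential and acts as the cathode, so E°_cell = -0.14 − (-0.26) = 0.12 V.
Balancing electrons gives n = 2; the reaction quotient is Q = [Ni²⁺]/[Sn²⁺] = 10.6.
At 25 °C, E = E° − (0.0592/n) log Q = 0.12 − (0.0592/2)(1.026) = 0.120 − 0.030 = 0.090 V.

0.090 V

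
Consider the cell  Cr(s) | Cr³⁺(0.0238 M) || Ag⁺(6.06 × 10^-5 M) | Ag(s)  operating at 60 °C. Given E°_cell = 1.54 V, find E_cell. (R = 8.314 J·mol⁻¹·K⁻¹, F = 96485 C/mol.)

Balancing electrons gives n = 3; the reaction quotient is Q = [Cr³⁺]/[Ag⁺]^3 = 1.07 × 10^11.
E = E° − (RT/nF) ln Q = 1.54 − (8.314×333)/(3×96485) × (25.396) = 1.540 − 0.243 = 1.297 V.

1.30 V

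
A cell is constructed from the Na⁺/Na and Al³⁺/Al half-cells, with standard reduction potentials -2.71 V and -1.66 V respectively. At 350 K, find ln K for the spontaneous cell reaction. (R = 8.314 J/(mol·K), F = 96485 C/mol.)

ln K = 104.4

E°_cell = -1.66 − (-2.71) = 1.05 V, with n = 3 electrons transferred.
At equilibrium E = 0, so the Nernst equation gives ln K = nFE°/RT = (3)(96485)(1.05)/((8.314)(350)) = 104.45.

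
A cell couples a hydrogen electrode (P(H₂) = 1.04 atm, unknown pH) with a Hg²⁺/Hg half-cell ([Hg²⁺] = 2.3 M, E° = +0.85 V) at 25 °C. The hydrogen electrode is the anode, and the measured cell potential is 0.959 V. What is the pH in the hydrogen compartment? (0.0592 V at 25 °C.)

E°_cell = 0.85 V and n = 2.
log Q = n(E° − E)/0.0592 = 2×(0.85 − 0.959)/0.0592 = -3.682.
With Q = [H⁺]^2 / ([Hg²⁺]·P(H₂)), solving for [H⁺] gives log[H⁺] = -1.652, so pH = 1.65.

pH = 1.65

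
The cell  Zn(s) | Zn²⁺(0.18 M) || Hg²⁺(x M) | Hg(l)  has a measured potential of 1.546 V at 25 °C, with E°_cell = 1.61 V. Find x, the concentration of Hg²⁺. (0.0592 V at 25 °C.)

From the Nernst equation, log Q = n(E° − E)/0.0592 = 2(1.61 − 1.546)/0.0592 = 2.162, so Q = 145.
With Q = [Zn²⁺]/[Hg²⁺] and the known concentrations, [Hg²⁺] in the denominator gives [Hg²⁺] = 0.0012 M.

0.0012 M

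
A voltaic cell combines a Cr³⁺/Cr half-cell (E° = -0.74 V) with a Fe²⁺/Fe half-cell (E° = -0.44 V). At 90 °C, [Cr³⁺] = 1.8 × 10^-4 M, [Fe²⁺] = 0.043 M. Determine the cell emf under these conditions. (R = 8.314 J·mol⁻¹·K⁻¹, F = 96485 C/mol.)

0.341 V

The Fe²⁺/Fe couple has the higher reduction potential and acts as the cathode, so E°_cell = -0.44 − (-0.74) = 0.30 V.
Balancing electrons gives n = 6; the reaction quotient is Q = [Cr³⁺]^2/[Fe²⁺]^3 = 4.08 × 10^-4.
E = E° − (RT/nF) ln Q = 0.30 − (8.314×363)/(6×96485) × (-7.805) = 0.300 + 0.041 = 0.341 V.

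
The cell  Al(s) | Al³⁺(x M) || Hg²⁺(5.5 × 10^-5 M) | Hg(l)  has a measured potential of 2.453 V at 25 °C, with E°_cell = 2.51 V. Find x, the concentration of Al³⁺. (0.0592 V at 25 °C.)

3.2 × 10^-4 M

From the Nernst equation, log Q = n(E° − E)/0.0592 = 6(2.51 − 2.453)/0.0592 = 5.777, so Q = 5.98 × 10^5.
With Q = [Al³⁺]^2/[Hg²⁺]^3 and the known concentrations, [Al³⁺]^2 in the numerator gives [Al³⁺] = 3.2 × 10^-4 M.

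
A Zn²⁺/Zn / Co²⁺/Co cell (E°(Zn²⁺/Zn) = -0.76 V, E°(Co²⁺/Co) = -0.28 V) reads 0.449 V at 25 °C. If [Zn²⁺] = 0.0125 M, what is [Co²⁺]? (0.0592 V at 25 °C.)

From the Nernst equation, log Q = n(E° − E)/0.0592 = 2(0.48 − 0.449)/0.0592 = 1.047, so Q = 11.2.
With Q = [Zn²⁺]/[Co²⁺] and the known concentrations, [Co²⁺] in the denominator gives [Co²⁺] = 0.0011 M.

0.0011 M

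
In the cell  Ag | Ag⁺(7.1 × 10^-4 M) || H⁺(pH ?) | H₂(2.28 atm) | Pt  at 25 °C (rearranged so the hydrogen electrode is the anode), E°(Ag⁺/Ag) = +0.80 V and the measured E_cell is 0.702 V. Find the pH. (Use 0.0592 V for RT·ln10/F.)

E°_cell = 0.80 V and n = 2.
log Q = n(E° − E)/0.0592 = 2×(0.80 − 0.702)/0.0592 = 3.311.
With Q = [H⁺]^2 / ([Ag⁺]^2·P(H₂)), solving for [H⁺] gives log[H⁺] = -1.314, so pH = 1.31.

pH = 1.31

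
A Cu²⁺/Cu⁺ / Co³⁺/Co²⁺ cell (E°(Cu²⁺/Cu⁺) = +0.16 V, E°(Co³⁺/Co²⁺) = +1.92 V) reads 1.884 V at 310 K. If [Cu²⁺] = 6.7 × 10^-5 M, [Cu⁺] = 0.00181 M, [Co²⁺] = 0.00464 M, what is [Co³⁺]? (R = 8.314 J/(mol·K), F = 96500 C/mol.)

0.018 M

From the Nernst equation, ln Q = nF(E° − E)/RT = 1×96500×(1.76 − 1.884)/(8.314×310) = -4.643, so Q = 0.00963.
With Q = [Cu²⁺]·[Co²⁺]/([Cu⁺]·[Co³⁺]) and the known concentrations, [Co³⁺] in the denominator gives [Co³⁺] = 0.018 M.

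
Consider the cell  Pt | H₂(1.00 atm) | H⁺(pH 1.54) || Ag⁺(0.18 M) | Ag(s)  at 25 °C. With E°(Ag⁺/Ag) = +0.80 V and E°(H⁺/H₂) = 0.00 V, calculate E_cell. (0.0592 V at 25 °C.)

The Ag⁺/Ag couple is the cathode, so E°_cell = 0.80 V; n = 2.
[H⁺] = 10^(−1.54) = 0.029 M, and Q = [H⁺]^2 / ([Ag⁺]^2·P(H₂)) = 0.0257.
E = E° − (0.0592/2) log Q = 0.80 − (0.0592/2)(-1.591) = 0.847 V.

0.85 V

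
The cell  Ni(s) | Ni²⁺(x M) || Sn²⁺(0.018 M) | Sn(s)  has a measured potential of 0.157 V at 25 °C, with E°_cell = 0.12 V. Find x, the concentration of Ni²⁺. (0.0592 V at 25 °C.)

From the Nernst equation, log Q = n(E° − E)/0.0592 = 2(0.12 − 0.157)/0.0592 = -1.250, so Q = 0.0562.
With Q = [Ni²⁺]/[Sn²⁺] and the known concentrations, [Ni²⁺] in the numerator gives [Ni²⁺] = 0.001 M.

0.001 M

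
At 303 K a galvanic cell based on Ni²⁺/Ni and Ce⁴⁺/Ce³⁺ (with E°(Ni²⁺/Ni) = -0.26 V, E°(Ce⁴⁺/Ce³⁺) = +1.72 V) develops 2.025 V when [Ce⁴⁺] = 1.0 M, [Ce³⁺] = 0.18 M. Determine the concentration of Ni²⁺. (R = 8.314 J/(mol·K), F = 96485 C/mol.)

From the Nernst equation, ln Q = nF(E° − E)/RT = 2×96485×(1.98 − 2.025)/(8.314×303) = -3.447, so Q = 0.0318.
With Q = [Ni²⁺]·[Ce³⁺]^2/[Ce⁴⁺]^2 and the known concentrations, [Ni²⁺] in the numerator gives [Ni²⁺] = 0.98 M.

0.98 M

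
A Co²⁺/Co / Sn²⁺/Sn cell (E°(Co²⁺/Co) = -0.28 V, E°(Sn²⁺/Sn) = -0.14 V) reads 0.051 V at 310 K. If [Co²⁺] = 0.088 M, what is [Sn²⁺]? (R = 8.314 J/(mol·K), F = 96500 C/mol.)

1.1 × 10^-4 M

From the Nernst equation, ln Q = nF(E° − E)/RT = 2×96500×(0.14 − 0.051)/(8.314×310) = 6.665, so Q = 784.
With Q = [Co²⁺]/[Sn²⁺] and the known concentrations, [Sn²⁺] in the denominator gives [Sn²⁺] = 1.1 × 10^-4 M.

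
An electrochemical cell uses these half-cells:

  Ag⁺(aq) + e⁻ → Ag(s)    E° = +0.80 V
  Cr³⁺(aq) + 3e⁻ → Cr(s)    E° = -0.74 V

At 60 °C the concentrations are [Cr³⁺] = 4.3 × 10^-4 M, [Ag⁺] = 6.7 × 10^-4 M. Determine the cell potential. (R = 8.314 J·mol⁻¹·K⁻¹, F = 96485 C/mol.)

1.40 V

The Ag⁺/Ag couple has the higher reduction potential and acts as the cathode, so E°_cell = +0.80 − (-0.74) = 1.54 V.
Balancing electrons gives n = 3; the reaction quotient is Q = [Cr³⁺]/[Ag⁺]^3 = 1.43 × 10^6.
E = E° − (RT/nF) ln Q = 1.54 − (8.314×333)/(3×96485) × (14.173) = 1.540 − 0.136 = 1.404 V.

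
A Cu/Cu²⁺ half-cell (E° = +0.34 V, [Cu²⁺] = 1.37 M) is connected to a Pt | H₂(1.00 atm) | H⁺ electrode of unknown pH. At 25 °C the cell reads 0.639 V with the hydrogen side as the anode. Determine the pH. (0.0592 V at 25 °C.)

pH = 4.98

E°_cell = 0.34 V and n = 2.
log Q = n(E° − E)/0.0592 = 2×(0.34 − 0.639)/0.0592 = -10.101.
With Q = [H⁺]^2 / ([Cu²⁺]·P(H₂)), solving for [H⁺] gives log[H⁺] = -4.982, so pH = 4.98.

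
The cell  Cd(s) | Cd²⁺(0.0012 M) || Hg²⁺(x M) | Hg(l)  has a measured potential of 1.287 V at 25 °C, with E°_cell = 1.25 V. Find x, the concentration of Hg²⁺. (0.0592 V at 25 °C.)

0.021 M

From the Nernst equation, log Q = n(E° − E)/0.0592 = 2(1.25 − 1.287)/0.0592 = -1.250, so Q = 0.0562.
With Q = [Cd²⁺]/[Hg²⁺] and the known concentrations, [Hg²⁺] in the denominator gives [Hg²⁺] = 0.021 M.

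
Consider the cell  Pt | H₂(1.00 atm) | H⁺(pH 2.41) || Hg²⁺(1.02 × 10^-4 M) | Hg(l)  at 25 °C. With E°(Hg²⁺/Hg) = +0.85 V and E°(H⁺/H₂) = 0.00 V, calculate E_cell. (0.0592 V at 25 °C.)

The Hg²⁺/Hg couple is the cathode, so E°_cell = 0.85 V; n = 2.
[H⁺] = 10^(−2.41) = 0.0039 M, and Q = [H⁺]^2 / ([Hg²⁺]·P(H₂)) = 0.148.
E = E° − (0.0592/2) log Q = 0.85 − (0.0592/2)(-0.829) = 0.875 V.

0.87 V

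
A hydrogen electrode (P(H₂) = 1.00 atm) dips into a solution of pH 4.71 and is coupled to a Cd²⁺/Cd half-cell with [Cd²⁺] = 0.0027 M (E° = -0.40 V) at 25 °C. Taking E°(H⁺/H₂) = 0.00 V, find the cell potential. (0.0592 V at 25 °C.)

The hydrogen couple is the cathode, so E°_cell = 0.40 V; n = 2.
[H⁺] = 10^(−4.71) = 1.9 × 10^-5 M, and Q = [Cd²⁺]·P(H₂) / [H⁺]^2 = 7.1 × 10^6.
E = E° − (0.0592/2) log Q = 0.40 − (0.0592/2)(6.851) = 0.197 V.

0.20 V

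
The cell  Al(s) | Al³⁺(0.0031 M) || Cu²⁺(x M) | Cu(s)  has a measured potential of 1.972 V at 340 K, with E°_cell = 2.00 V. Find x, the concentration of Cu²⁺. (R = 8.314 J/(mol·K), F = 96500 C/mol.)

From the Nernst equation, ln Q = nF(E° − E)/RT = 6×96500×(2.00 − 1.972)/(8.314×340) = 5.735, so Q = 310.
With Q = [Al³⁺]^2/[Cu²⁺]^3 and the known concentrations, [Cu²⁺]^3 in the denominator gives [Cu²⁺] = 0.0031 M.

0.0031 M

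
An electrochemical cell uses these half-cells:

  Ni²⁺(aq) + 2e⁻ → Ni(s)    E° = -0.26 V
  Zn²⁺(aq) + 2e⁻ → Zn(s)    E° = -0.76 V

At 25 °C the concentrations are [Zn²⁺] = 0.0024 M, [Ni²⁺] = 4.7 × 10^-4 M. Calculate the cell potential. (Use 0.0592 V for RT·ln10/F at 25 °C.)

The Ni²⁺/Ni couple has the higher reduction potential and acts as the cathode, so E°_cell = -0.26 − (-0.76) = 0.50 V.
Balancing electrons gives n = 2; the reaction quotient is Q = [Zn²⁺]/[Ni²⁺] = 5.11.
At 25 °C, E = E° − (0.0592/n) log Q = 0.50 − (0.0592/2)(0.708) = 0.500 − 0.021 = 0.479 V.

0.479 V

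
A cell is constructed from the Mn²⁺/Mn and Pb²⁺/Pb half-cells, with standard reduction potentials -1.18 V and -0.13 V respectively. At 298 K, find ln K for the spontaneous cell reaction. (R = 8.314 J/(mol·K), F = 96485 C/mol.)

ln K = 81.8

E°_cell = -0.13 − (-1.18) = 1.05 V, with n = 2 electrons transferred.
At equilibrium E = 0, so the Nernst equation gives ln K = nFE°/RT = (2)(96485)(1.05)/((8.314)(298)) = 81.78.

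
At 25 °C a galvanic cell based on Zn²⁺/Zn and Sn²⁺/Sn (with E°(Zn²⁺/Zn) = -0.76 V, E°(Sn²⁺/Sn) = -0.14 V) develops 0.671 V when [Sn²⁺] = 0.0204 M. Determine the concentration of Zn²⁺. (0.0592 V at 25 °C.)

From the Nernst equation, log Q = n(E° − E)/0.0592 = 2(0.62 − 0.671)/0.0592 = -1.723, so Q = 0.0189.
With Q = [Zn²⁺]/[Sn²⁺] and the known concentrations, [Zn²⁺] in the numerator gives [Zn²⁺] = 3.9 × 10^-4 M.

3.9 × 10^-4 M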